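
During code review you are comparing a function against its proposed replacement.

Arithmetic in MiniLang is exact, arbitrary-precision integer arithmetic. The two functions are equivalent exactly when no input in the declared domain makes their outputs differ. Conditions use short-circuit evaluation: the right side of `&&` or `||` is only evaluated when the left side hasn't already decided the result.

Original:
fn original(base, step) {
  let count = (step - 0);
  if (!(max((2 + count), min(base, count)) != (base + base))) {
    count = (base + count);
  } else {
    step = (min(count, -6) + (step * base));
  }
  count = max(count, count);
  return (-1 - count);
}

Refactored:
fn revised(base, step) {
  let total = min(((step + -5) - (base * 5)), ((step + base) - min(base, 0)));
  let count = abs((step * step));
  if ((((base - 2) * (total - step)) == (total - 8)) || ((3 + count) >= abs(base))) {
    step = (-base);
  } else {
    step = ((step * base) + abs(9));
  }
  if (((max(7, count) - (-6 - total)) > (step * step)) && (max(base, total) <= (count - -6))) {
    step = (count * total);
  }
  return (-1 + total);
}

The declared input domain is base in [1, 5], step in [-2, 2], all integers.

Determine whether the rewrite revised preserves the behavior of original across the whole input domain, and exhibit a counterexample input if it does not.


These are not equivalent — on base=1, step=-2 the outputs split (1 vs -13).
original: count = -2; (!(max((2 + count), min(base, count)) != (base + base))) -> false; step = -8; count = -2; return 1
revised: total = -12; count = 4; ((((base - 2) * (total - step)) == (total - 8)) || ((3 + count) >= abs(base))) -> true; step = -1; (((max(7, count) - (-6 - total)) > (step * step)) && (max(base, total) <= (count - -6))) -> false; return -13
verdict: not equivalent; witness: base=1, step=-2


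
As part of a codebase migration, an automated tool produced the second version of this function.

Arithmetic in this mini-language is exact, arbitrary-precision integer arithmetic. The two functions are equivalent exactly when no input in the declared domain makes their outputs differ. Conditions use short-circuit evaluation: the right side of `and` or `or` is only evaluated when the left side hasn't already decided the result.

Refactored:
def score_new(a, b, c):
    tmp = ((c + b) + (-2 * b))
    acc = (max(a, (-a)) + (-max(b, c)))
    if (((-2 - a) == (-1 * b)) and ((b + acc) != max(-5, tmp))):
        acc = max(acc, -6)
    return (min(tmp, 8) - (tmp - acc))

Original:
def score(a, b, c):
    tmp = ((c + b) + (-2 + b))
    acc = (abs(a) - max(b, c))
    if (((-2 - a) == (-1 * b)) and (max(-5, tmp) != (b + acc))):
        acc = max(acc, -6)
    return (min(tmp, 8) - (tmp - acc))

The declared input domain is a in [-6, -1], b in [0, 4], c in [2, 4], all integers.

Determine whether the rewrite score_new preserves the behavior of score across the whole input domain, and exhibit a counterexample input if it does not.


Run the pair on a=-6, b=4, c=3.
score: tmp=9, then acc=2, then (((-2 - a) == (-1 * b)) and (max(-5, tmp) != (b + acc))) is false, then returns 1
score_new: tmp=-1, then acc=2, then (((-2 - a) == (-1 * b)) and ((b + acc) != max(-5, tmp))) is false, then returns 2
1 != 2, so the rewrite changes behavior.
verdict: not equivalent; witness: a=-6, b=4, c=3


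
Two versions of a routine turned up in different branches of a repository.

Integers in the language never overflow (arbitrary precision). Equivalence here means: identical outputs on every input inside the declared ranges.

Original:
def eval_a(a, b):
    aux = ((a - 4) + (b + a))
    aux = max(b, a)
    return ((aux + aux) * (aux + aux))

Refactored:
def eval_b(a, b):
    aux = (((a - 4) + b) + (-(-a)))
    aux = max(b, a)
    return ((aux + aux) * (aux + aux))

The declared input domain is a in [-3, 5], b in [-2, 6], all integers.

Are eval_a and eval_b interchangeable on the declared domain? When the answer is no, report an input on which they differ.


Behavior is preserved: although same computation, different form, the outputs never diverge.
One worked example (a=-1, b=6) — eval_a: aux = 0; aux = 6; return 144; eval_b: aux = 0; aux = 6; return 144; agreement on 144.
An exhaustive pass over the 81 declared inputs shows identical outputs.
verdict: equivalent


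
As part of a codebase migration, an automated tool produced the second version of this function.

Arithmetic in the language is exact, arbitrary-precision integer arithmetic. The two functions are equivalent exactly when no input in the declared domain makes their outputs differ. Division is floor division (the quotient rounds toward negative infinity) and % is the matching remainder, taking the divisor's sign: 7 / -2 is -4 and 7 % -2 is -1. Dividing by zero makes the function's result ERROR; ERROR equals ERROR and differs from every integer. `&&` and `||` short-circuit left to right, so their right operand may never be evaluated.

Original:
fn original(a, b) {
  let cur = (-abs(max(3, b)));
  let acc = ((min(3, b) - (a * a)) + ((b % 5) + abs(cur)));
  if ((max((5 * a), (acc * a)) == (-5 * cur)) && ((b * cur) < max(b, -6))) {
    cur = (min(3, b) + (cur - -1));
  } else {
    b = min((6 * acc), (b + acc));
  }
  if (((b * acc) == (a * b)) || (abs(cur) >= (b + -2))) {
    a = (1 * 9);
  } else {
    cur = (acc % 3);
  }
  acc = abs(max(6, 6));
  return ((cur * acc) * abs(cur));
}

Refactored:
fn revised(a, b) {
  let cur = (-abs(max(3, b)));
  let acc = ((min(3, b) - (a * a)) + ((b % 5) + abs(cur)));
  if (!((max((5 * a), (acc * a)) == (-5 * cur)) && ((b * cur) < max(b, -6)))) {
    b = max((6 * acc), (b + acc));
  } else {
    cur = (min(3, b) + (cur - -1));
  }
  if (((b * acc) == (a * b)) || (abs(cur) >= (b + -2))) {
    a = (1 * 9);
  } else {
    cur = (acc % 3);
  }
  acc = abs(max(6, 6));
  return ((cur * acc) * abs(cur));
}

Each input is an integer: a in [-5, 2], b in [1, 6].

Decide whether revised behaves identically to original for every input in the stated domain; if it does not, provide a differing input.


Not equivalent: a=-3, b=4 separates them (-96 vs 24).
original: cur becomes -4; next acc becomes 2; next ((max((5 * a), (acc * a)) == (-5 * cur)) && ((b * cur) < max(b, -6))) evaluates to false; next b becomes 6; next (((b * acc) == (a * b)) || (abs(cur) >= (b + -2))) evaluates to true; next a becomes 9; next acc becomes 6; next final value -96
revised: cur becomes -4; next acc becomes 2; next (!((max((5 * a), (acc * a)) == (-5 * cur)) && ((b * cur) < max(b, -6)))) evaluates to true; next b becomes 12; next (((b * acc) == (a * b)) || (abs(cur) >= (b + -2))) evaluates to false; next cur becomes 2; next acc becomes 6; next final value 24
verdict: not equivalent; witness: a=-3, b=4


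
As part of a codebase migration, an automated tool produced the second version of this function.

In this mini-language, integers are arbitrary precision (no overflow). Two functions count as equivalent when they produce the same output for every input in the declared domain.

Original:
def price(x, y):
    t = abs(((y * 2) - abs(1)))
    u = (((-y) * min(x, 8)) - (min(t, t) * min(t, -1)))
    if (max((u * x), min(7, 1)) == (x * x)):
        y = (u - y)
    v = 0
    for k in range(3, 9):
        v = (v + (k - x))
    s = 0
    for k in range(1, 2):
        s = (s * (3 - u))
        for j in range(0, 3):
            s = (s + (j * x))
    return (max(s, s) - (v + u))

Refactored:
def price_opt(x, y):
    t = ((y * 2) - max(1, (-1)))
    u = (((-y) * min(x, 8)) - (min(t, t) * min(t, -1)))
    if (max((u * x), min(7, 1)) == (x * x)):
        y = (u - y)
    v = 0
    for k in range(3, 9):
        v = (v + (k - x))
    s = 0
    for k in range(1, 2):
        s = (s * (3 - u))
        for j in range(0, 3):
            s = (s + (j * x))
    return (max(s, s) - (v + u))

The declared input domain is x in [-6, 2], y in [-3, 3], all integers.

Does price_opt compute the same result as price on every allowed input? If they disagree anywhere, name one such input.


Try x=-6, y=-3.
price: t := 7 | u := -11 | (max((u * x), min(7, 1)) == (x * x)): false | v := 0 | iter k=3: | v := 9 | iter k=4: | v := 19 | iter k=5: | v := 30 | iter k=6: | v := 42 | iter k=7: | v := 55 | iter k=8: | v := 69 | s := 0 | iter k=1: | s := 0 | iter j=0: | s := 0 | iter j=1: | s := -6 | iter j=2: | s := -18 | result -76
price_opt: t := -7 | u := -67 | (max((u * x), min(7, 1)) == (x * x)): false | v := 0 | iter k=3: | v := 9 | iter k=4: | v := 19 | iter k=5: | v := 30 | iter k=6: | v := 42 | iter k=7: | v := 55 | iter k=8: | v := 69 | s := 0 | iter k=1: | s := 0 | iter j=0: | s := 0 | iter j=1: | s := -6 | iter j=2: | s := -18 | result -20
-76 and -20 differ, so these are not the same function on this domain.
verdict: not equivalent; witness: x=-6, y=-3


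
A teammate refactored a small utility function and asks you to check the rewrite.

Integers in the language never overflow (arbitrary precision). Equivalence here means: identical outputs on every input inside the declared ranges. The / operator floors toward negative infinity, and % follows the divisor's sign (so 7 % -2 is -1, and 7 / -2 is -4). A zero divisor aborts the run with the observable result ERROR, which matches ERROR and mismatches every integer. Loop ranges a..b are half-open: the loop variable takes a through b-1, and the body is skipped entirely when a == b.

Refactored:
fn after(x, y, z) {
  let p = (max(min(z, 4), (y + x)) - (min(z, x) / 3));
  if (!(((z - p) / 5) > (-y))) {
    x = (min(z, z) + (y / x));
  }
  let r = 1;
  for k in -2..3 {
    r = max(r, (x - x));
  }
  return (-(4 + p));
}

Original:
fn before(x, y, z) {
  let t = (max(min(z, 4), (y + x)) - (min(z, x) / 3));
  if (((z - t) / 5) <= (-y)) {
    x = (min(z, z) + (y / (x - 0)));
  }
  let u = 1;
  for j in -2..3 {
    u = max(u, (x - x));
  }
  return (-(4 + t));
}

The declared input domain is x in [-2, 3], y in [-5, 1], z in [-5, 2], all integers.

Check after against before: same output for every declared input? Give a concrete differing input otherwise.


The two are interchangeable: boolean connective usage differs; also constant usage differs; also comparison usage differs; also local variable names differ; also arithmetic usage differs, and every declared input agrees.
Spot check at x=2, y=0, z=0 — before: t=2, then (((z - t) / 5) <= (-y)) is true, then x=0, then u=1, then (j=-2), then u=1, then (j=-1), then u=1, then (j=0), then u=1, then (j=1), then u=1, then (j=2), then u=1, then returns -6. after: p=2, then (!(((z - p) / 5) > (-y))) is true, then x=0, then r=1, then (k=-2), then r=1, then (k=-1), then r=1, then (k=0), then r=1, then (k=1), then r=1, then (k=2), then r=1, then returns -6. Both give -6.
Sweeping the whole domain (336 inputs) finds no disagreement.
verdict: equivalent


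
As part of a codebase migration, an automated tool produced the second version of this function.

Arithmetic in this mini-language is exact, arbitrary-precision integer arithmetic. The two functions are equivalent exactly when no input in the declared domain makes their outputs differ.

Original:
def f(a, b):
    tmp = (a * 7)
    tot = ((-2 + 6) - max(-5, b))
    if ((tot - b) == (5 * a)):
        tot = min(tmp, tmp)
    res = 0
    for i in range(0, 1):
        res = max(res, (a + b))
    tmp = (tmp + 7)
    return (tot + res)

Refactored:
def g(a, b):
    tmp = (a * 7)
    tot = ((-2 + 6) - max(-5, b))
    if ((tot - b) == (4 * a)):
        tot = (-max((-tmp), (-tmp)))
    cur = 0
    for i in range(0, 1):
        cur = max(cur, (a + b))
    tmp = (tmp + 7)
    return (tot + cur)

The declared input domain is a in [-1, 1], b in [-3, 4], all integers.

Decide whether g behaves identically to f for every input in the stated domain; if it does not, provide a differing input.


Evaluate both at a=-1, b=4.
f: tmp = -7; tot = 0; ((tot - b) == (5 * a)) -> false; res = 0; [i=0]; res = 3; tmp = 0; return 3
g: tmp = -7; tot = 0; ((tot - b) == (4 * a)) -> true; tot = -7; cur = 0; [i=0]; cur = 3; tmp = 0; return -4
3 against -4: the behavior changed.
verdict: not equivalent; witness: a=-1, b=4


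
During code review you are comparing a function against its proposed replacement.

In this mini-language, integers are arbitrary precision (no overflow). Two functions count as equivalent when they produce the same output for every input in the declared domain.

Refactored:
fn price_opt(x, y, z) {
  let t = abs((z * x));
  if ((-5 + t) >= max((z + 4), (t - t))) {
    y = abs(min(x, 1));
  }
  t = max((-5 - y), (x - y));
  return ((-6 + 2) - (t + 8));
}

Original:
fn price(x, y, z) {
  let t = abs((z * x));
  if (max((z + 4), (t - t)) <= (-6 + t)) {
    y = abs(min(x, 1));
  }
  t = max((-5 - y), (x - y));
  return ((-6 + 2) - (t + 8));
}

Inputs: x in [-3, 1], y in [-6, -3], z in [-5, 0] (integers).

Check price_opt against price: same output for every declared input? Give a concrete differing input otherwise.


Evaluate both at x=-2, y=-6, z=-3.
price: t becomes 6; next (max((z + 4), (t - t)) <= (-6 + t)) evaluates to false; next t becomes 4; next final value -16
price_opt: t becomes 6; next ((-5 + t) >= max((z + 4), (t - t))) evaluates to true; next y becomes 2; next t becomes -4; next final value -8
-16 != -8, so the rewrite changes behavior.
verdict: not equivalent; witness: x=-2, y=-6, z=-3


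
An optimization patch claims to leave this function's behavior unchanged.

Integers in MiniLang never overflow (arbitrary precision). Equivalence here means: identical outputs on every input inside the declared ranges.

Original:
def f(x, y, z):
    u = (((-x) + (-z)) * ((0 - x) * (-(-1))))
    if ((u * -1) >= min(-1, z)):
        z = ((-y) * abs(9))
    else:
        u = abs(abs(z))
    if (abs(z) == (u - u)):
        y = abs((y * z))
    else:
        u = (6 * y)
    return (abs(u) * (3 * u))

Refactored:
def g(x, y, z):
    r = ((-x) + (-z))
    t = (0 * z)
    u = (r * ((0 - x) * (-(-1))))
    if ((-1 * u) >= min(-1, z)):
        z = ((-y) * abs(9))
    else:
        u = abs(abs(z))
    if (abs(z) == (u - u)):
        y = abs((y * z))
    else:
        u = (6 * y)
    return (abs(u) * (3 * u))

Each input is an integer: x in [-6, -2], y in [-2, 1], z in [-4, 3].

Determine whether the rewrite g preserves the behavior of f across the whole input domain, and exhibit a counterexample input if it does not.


Side by side, the visible changes include: statement counts differ, plus constant usage differs, plus local variable names differ, plus arithmetic usage differs.
One worked example (x=-2, y=0, z=-2) — f: u = 8; ((u * -1) >= min(-1, z)) -> false; u = 2; (abs(z) == (u - u)) -> false; u = 0; return 0; g: r = 4; t = 0; u = 8; ((-1 * u) >= min(-1, z)) -> false; u = 2; (abs(z) == (u - u)) -> false; u = 0; return 0; agreement on 0.
Checked all 160 inputs in the declared domain: the outputs agree on every one.
verdict: equivalent


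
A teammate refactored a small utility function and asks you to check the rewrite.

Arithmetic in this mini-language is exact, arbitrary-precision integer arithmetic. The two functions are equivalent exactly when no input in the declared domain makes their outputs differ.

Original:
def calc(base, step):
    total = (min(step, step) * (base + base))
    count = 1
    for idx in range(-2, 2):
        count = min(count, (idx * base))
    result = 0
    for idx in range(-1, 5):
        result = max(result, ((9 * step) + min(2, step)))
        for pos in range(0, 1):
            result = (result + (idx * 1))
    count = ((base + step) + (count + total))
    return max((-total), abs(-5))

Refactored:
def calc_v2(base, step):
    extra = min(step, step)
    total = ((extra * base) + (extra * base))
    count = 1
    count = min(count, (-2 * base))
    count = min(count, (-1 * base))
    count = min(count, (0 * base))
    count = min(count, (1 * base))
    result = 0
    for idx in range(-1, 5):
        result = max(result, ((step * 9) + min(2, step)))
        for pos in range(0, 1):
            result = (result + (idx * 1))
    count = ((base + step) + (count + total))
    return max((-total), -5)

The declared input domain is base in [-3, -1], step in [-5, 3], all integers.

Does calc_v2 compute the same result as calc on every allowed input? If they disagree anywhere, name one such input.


Take base=-3, step=-5.
calc: total := 30 | count := 1 | iter idx=-2: | count := 1 | iter idx=-1: | count := 1 | iter idx=0: | count := 0 | iter idx=1: | count := -3 | result := 0 | iter idx=-1: | result := 0 | iter pos=0: | result := -1 | iter idx=0: | result := -1 | iter pos=0: | result := -1 | iter idx=1: | result := -1 | iter pos=0: | result := 0 | iter idx=2: | result := 0 | iter pos=0: | result := 2 | iter idx=3: | result := 2 | iter pos=0: | result := 5 | iter idx=4: | result := 5 | iter pos=0: | result := 9 | count := 19 | result 5
calc_v2: extra := -5 | total := 30 | count := 1 | count := 1 | count := 1 | count := 0 | count := -3 | result := 0 | iter idx=-1: | result := 0 | iter pos=0: | result := -1 | iter idx=0: | result := -1 | iter pos=0: | result := -1 | iter idx=1: | result := -1 | iter pos=0: | result := 0 | iter idx=2: | result := 0 | iter pos=0: | result := 2 | iter idx=3: | result := 2 | iter pos=0: | result := 5 | iter idx=4: | result := 5 | iter pos=0: | result := 9 | count := 19 | result -5
5 against -5: the behavior changed.
verdict: not equivalent; witness: base=-3, step=-5


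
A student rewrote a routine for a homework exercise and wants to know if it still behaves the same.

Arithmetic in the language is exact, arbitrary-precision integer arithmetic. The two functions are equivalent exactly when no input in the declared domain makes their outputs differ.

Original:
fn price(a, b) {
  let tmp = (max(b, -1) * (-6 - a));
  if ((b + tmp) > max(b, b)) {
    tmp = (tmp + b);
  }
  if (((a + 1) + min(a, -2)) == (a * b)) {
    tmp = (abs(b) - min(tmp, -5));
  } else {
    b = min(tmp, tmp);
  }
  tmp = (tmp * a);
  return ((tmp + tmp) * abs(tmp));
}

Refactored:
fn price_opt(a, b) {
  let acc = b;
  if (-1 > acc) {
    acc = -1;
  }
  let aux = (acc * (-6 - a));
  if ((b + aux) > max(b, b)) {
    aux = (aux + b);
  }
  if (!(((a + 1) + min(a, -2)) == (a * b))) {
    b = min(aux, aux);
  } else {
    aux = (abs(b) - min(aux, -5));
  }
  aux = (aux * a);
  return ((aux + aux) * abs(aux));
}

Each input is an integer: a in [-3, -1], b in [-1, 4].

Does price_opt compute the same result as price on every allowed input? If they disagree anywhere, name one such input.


The two are interchangeable: statement counts differ; also branching structure differs; also local variable names differ; also comparison usage differs; also boolean connective usage differs; also min/max/abs usage differs; also constant usage differs, and every declared input agrees.
Spot check at a=-2, b=0 — price: tmp=0, then ((b + tmp) > max(b, b)) is false, then (((a + 1) + min(a, -2)) == (a * b)) is false, then b=0, then tmp=0, then returns 0. price_opt: acc=0, then (-1 > acc) is false, then aux=0, then ((b + aux) > max(b, b)) is false, then (!(((a + 1) + min(a, -2)) == (a * b))) is true, then b=0, then aux=0, then returns 0. Both give 0.
Sweeping the whole domain (18 inputs) finds no disagreement.
verdict: equivalent


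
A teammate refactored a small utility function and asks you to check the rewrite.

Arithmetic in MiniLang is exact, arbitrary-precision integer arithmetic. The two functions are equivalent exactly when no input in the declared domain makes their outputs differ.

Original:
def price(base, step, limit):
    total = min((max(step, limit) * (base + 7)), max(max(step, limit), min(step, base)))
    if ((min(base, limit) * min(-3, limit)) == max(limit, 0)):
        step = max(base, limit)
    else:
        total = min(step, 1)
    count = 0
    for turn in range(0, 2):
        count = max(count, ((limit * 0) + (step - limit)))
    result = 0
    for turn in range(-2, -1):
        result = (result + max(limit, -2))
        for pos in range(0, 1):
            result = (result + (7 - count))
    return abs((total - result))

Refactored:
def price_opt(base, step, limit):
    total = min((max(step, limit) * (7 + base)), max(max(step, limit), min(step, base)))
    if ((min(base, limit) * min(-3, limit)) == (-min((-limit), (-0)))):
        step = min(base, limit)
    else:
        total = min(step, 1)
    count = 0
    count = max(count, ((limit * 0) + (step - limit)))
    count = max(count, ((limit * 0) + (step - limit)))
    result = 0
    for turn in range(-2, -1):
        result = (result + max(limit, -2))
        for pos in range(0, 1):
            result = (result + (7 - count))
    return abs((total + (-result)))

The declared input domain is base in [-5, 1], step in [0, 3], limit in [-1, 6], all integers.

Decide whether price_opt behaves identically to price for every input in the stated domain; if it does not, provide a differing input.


base=1, step=0, limit=0 yields 6 from price but 7 from price_opt.
verdict: not equivalent; witness: base=1, step=0, limit=0


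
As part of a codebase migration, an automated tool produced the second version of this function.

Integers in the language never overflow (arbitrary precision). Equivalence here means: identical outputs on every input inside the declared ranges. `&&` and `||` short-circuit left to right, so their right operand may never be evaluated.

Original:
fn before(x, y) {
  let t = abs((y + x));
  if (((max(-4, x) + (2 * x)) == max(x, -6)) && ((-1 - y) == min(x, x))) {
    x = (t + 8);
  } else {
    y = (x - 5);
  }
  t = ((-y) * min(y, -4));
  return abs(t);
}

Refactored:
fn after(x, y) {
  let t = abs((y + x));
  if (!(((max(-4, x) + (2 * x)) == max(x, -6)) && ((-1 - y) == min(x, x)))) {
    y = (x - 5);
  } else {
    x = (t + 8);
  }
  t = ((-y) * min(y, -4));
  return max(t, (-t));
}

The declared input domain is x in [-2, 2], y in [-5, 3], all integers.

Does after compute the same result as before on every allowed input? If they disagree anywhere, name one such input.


Differences: min/max/abs usage differs, plus boolean connective usage differs — yet all 45 inputs agree.
verdict: equivalent


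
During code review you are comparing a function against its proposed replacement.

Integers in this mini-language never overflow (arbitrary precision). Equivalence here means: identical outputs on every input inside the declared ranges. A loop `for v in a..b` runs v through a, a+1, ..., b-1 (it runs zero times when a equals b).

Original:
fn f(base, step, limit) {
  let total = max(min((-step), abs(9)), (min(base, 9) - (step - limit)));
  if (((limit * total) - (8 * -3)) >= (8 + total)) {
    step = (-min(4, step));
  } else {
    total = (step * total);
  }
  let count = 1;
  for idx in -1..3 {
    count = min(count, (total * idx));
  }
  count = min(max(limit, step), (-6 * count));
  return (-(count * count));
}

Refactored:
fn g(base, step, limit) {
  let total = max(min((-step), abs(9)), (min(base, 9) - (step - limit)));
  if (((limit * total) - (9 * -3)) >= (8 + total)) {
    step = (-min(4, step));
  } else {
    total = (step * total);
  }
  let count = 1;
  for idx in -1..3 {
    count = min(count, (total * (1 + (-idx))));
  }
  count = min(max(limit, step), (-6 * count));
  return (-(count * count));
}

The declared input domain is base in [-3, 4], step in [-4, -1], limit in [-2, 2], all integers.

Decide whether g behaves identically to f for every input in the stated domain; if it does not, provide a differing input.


On input base=4, step=-4, limit=-2, f returns -4 while g returns -16.
verdict: not equivalent; witness: base=4, step=-4, limit=-2


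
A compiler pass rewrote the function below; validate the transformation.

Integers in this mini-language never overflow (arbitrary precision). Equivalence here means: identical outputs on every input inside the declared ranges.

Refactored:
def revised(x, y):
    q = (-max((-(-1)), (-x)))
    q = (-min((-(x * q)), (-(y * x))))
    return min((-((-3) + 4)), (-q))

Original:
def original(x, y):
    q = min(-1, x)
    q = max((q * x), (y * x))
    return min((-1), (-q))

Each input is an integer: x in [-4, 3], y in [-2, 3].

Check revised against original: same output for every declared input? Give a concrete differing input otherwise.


Side by side, the visible changes include: constant usage differs; also arithmetic usage differs.
One worked example (x=3, y=-2) — original: q becomes -1; next q becomes -3; next final value -1; revised: q becomes -1; next q becomes -3; next final value -1; agreement on -1.
Every one of the 48 inputs gives matching results.
verdict: equivalent


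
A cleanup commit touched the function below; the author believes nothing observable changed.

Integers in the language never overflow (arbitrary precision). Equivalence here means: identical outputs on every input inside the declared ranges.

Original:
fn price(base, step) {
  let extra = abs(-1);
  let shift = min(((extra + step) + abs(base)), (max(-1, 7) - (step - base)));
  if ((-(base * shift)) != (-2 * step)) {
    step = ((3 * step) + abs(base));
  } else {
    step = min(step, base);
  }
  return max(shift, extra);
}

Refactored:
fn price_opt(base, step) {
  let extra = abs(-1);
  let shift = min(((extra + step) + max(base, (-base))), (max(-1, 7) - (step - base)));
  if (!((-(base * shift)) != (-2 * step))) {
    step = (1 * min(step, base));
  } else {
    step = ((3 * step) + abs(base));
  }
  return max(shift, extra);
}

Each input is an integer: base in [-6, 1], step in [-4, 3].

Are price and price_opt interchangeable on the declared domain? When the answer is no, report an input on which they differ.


Comparing the listings, the differences include: constant usage differs; and arithmetic usage differs; and min/max/abs usage differs; and boolean connective usage differs.
Spot check at base=-3, step=0 — price: extra=1, then shift=4, then ((-(base * shift)) != (-2 * step)) is true, then step=3, then returns 4. price_opt: extra=1, then shift=4, then (!((-(base * shift)) != (-2 * step))) is false, then step=3, then returns 4. Both give 4.
Checked all 64 inputs in the declared domain: the outputs agree on every one.
verdict: equivalent


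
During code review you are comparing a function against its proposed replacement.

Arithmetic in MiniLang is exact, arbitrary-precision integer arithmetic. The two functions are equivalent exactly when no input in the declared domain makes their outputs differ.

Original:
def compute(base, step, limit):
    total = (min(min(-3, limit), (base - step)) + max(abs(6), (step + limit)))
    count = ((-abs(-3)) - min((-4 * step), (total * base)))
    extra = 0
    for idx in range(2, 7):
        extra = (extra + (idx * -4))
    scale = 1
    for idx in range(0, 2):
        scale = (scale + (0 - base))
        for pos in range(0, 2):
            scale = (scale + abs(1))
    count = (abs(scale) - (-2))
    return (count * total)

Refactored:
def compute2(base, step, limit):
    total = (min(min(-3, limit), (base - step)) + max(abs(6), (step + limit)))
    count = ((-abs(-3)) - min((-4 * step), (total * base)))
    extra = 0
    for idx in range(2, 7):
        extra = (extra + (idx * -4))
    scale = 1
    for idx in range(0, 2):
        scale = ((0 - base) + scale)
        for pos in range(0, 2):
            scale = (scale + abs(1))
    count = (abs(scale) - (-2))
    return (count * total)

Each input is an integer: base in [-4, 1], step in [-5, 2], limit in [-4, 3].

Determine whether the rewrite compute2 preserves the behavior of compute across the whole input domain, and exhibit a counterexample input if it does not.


Changes here: same computation, different form; the full 384-point sweep finds no disagreement.
verdict: equivalent


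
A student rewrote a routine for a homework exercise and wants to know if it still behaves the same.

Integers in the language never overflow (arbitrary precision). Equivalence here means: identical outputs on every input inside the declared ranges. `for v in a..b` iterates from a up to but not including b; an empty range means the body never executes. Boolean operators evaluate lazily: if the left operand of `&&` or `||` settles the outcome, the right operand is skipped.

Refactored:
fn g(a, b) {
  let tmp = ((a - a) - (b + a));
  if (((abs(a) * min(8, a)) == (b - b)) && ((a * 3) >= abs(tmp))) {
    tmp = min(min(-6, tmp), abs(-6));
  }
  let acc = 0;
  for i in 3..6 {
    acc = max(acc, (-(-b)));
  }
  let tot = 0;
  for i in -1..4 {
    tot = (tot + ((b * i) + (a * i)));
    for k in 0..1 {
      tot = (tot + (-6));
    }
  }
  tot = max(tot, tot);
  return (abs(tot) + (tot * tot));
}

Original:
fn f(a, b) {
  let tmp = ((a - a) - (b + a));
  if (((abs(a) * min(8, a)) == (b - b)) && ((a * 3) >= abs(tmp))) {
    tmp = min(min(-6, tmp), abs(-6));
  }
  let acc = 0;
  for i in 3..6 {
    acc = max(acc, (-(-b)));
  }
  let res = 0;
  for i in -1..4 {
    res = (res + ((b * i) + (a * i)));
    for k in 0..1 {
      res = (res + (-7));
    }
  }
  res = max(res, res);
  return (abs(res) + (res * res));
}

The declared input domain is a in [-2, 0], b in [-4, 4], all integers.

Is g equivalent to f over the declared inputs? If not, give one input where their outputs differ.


These are not equivalent — on a=-2, b=-4 the outputs split (4290 vs 3660).
f: tmp=6, then (((abs(a) * min(8, a)) == (b - b)) && ((a * 3) >= abs(tmp))) is false, then acc=0, then (i=3), then acc=0, then (i=4), then acc=0, then (i=5), then acc=0, then res=0, then (i=-1), then res=6, then (k=0), then res=-1, then (i=0), then res=-1, then (k=0), then res=-8, then (i=1), then res=-14, then (k=0), then res=-21, then (i=2), then res=-33, then (k=0), then res=-40, then (i=3), then res=-58, then (k=0), then res=-65, then res=-65, then returns 4290
g: tmp=6, then (((abs(a) * min(8, a)) == (b - b)) && ((a * 3) >= abs(tmp))) is false, then acc=0, then (i=3), then acc=0, then (i=4), then acc=0, then (i=5), then acc=0, then tot=0, then (i=-1), then tot=6, then (k=0), then tot=0, then (i=0), then tot=0, then (k=0), then tot=-6, then (i=1), then tot=-12, then (k=0), then tot=-18, then (i=2), then tot=-30, then (k=0), then tot=-36, then (i=3), then tot=-54, then (k=0), then tot=-60, then tot=-60, then returns 3660
verdict: not equivalent; witness: a=-2, b=-4


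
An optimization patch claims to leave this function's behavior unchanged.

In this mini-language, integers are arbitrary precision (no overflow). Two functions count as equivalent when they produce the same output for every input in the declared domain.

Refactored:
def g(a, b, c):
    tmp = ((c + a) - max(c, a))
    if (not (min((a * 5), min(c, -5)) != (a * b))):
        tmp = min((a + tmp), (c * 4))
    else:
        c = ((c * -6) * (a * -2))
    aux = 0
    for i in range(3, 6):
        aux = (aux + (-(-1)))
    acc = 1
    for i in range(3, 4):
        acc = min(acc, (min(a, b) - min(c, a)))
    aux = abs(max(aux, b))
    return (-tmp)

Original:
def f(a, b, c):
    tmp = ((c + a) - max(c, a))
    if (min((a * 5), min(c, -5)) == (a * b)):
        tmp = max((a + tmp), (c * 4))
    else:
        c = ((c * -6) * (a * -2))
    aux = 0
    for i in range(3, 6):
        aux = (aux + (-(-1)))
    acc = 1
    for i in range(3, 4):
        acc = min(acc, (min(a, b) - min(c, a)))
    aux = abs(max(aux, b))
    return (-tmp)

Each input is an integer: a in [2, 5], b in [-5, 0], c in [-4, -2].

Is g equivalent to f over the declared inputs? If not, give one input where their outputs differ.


Try a=5, b=-1, c=-4.
f: tmp = -4; (min((a * 5), min(c, -5)) == (a * b)) -> true; tmp = 1; aux = 0; [i=3]; aux = 1; [i=4]; aux = 2; [i=5]; aux = 3; acc = 1; [i=3]; acc = 1; aux = 3; return -1
g: tmp = -4; (not (min((a * 5), min(c, -5)) != (a * b))) -> true; tmp = -16; aux = 0; [i=3]; aux = 1; [i=4]; aux = 2; [i=5]; aux = 3; acc = 1; [i=3]; acc = 1; aux = 3; return 16
-1 and 16 differ, so these are not the same function on this domain.
verdict: not equivalent; witness: a=5, b=-1, c=-4


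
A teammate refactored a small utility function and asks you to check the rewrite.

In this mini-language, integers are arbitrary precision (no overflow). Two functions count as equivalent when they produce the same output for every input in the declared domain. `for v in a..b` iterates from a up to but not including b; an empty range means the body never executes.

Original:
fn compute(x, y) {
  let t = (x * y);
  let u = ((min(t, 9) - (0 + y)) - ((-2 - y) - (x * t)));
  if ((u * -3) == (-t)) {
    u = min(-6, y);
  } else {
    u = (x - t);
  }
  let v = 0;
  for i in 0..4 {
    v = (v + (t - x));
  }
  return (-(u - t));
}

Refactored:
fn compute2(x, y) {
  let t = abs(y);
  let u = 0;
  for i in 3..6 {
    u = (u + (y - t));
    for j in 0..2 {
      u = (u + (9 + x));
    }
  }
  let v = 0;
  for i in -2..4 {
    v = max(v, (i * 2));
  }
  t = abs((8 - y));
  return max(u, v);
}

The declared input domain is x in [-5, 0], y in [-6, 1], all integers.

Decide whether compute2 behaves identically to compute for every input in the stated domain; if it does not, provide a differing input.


The rewrite breaks on x=-5, y=-6, where the results are 65 and 6.
compute: t becomes 30; next u becomes -139; next ((u * -3) == (-t)) evaluates to false; next u becomes -35; next v becomes 0; next at i=0:; next v becomes 35; next at i=1:; next v becomes 70; next at i=2:; next v becomes 105; next at i=3:; next v becomes 140; next final value 65
compute2: t becomes 6; next u becomes 0; next at i=3:; next u becomes -12; next at j=0:; next u becomes -8; next at j=1:; next u becomes -4; next at i=4:; next u becomes -16; next at j=0:; next u becomes -12; next at j=1:; next u becomes -8; next at i=5:; next u becomes -20; next at j=0:; next u becomes -16; next at j=1:; next u becomes -12; next v becomes 0; next at i=-2:; next v becomes 0; next at i=-1:; next v becomes 0; next at i=0:; next v becomes 0; next at i=1:; next v becomes 2; next at i=2:; next v becomes 4; next at i=3:; next v becomes 6; next t becomes 14; next final value 6
verdict: not equivalent; witness: x=-5, y=-6


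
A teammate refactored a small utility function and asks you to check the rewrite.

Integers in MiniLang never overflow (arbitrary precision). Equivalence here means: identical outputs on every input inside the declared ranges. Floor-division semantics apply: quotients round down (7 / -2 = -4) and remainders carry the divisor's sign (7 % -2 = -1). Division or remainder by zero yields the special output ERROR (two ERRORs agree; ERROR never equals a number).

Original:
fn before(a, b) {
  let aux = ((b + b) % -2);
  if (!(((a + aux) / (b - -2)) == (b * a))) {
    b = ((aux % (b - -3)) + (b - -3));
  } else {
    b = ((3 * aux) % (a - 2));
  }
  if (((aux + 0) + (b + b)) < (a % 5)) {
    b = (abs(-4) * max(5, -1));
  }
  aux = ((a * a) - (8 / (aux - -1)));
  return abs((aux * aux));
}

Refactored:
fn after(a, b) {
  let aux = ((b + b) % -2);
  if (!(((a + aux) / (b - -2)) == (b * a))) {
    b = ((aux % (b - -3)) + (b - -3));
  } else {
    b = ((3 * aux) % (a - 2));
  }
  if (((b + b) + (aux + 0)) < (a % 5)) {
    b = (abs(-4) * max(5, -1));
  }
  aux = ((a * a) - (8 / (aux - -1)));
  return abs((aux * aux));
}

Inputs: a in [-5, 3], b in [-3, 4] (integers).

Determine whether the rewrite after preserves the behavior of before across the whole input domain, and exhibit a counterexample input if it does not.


Differences: same computation, different form — yet all 72 inputs agree.
verdict: equivalent


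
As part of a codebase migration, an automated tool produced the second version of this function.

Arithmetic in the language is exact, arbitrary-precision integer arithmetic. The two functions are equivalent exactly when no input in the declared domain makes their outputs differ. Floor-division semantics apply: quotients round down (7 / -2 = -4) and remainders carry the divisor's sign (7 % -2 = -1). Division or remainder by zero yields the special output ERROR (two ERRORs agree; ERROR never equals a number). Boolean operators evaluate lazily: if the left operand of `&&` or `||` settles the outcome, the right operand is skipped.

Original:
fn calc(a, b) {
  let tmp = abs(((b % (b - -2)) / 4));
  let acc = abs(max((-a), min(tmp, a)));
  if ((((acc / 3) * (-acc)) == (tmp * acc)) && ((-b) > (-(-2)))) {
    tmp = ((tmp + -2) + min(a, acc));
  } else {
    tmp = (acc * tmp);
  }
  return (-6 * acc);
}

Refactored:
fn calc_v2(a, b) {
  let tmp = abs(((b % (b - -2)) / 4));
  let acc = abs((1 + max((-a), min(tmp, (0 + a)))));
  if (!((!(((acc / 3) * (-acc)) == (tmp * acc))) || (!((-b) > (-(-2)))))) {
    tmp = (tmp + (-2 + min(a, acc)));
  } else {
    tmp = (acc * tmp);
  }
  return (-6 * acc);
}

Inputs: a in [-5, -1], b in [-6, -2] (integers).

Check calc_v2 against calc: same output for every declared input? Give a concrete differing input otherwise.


On input a=-5, b=-6, calc returns -30 while calc_v2 returns -36.
verdict: not equivalent; witness: a=-5, b=-6


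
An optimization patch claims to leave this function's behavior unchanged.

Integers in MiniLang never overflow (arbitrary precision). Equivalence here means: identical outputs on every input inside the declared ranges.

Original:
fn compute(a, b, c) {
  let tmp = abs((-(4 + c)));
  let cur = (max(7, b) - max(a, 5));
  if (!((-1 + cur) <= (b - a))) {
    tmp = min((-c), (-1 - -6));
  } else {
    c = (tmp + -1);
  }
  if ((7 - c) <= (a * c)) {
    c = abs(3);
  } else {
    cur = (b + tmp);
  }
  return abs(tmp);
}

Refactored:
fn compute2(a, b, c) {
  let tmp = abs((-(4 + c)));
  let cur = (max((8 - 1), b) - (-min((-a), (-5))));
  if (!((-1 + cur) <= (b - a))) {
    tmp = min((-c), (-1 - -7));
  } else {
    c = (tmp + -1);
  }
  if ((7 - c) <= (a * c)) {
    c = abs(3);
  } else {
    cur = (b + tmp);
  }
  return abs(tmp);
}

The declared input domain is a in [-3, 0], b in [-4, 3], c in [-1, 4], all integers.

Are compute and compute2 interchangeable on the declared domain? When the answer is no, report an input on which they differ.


The edit looks behavioral (`-6` became `-7`), but over these ranges it never changes the outcome.
As a probe, take a=-3, b=-1, c=-1: compute runs tmp := 3 | cur := 2 | (!((-1 + cur) <= (b - a))): false | c := 2 | ((7 - c) <= (a * c)): false | cur := 2 | result 3; compute2 runs tmp := 3 | cur := 2 | (!((-1 + cur) <= (b - a))): false | c := 2 | ((7 - c) <= (a * c)): false | cur := 2 | result 3; both end at 3.
An exhaustive pass over the 192 declared inputs shows identical outputs.
verdict: equivalent


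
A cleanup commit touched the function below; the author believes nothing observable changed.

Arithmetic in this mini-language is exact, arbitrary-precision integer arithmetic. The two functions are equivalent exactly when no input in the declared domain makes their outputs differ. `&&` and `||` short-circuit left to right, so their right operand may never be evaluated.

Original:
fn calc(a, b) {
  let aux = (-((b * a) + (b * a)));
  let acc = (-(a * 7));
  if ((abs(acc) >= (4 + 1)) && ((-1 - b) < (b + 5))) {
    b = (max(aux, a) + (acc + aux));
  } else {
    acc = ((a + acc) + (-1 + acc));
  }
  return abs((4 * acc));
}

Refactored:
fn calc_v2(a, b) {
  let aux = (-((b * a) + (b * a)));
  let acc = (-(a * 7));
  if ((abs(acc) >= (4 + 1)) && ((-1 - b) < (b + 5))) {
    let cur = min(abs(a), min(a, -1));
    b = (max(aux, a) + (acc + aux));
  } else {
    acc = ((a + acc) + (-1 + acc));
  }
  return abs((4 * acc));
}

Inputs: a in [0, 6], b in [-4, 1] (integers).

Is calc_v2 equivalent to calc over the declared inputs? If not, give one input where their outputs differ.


Changes here: local variable names differ, plus constant usage differs, plus min/max/abs usage differs, plus statement counts differ; the full 42-point sweep finds no disagreement.
verdict: equivalent


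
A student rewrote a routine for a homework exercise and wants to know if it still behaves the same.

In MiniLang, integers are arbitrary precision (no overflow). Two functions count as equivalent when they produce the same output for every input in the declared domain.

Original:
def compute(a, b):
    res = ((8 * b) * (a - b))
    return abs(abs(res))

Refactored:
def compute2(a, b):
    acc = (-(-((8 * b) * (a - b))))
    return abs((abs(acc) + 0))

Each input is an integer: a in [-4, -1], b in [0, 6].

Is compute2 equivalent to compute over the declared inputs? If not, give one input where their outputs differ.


The two are interchangeable: local variable names differ; also arithmetic usage differs; also constant usage differs, and every declared input agrees.
Spot check at a=-2, b=3 — compute: res becomes -120; next final value 120. compute2: acc becomes -120; next final value 120. Both give 120.
Checked all 28 inputs in the declared domain: the outputs agree on every one.
verdict: equivalent
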